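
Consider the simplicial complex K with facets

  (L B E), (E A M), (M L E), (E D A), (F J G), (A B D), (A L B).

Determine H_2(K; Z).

H_2 = 0.

We work with the vertex ordering A < B < D < E < F < G < J < L < M. The simplices of K, each written with vertices in increasing order, are:

  0-simplices (9): A, B, D, E, F, G, J, L, M
  1-simplices (15): AB, AD, AE, AL, AM, BD, BE, BL, DE, EL, EM, FG, FJ, GJ, LM
  2-simplices (7): ABD, ABL, ADE, AEM, BEL, ELM, FGJ

so the chain groups are C_0 ≅ Z^9, C_1 ≅ Z^15, C_2 ≅ Z^7.

∂_1: C_1 → C_0 is given by ∂[p,q] = [q] − [p]. For instance
  ∂AL = L − A.
The resulting 9×15 matrix has rank 7, and its Smith normal form has invariant factors (1,1,1,1,1,1,1).

∂_2: C_2 → C_1 maps a triangle to the signed sum of its edges. For instance
  ∂AEM = EM − AM + AE,
  ∂ADE = DE − AE + AD.
As a 15×7 matrix over Z this has rank 7, with invariant factors (1,1,1,1,1,1,1).

Reading off H_k = ker ∂_k / im ∂_{k+1}:

  H_2: rank ker ∂_2 − rank ∂_3 = (7 − 7) − 0 = 0, and there is no ∂_3, so H_2 = 0.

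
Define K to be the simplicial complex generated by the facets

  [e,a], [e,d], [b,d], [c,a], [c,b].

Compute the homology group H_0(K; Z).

K has 5 vertices, 5 edges.
rank ∂_0 = 0, rank ∂_1 = 4 ⇒ b_0 = 5 − 0 − 4 = 1; all invariant factors of ∂_1 are 1 so no torsion. So H_0 = Z.

H_0 ≅ Z.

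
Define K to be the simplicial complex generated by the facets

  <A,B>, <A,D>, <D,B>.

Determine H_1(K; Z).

H_1 = Z.

Fix the vertex order A < B < D and write every simplex with vertices in increasing order. Then dim K = 1 and the simplices of K are:

  0-simplices (3): A, B, D
  1-simplices (3): AB, AD, BD

Hence C_0 ≅ Z^3, C_1 ≅ Z^3.

∂_1: C_1 → C_0 sends each edge [p,q] (with p < q) to q − p. For instance
  ∂AB = B − A.
As a 3×3 matrix over Z this has rank 2, with invariant factors (1,1).

From H_k ≅ ker(∂_k) / im(∂_{k+1}) we obtain:

  H_1: rank ker ∂_1 − rank ∂_2 = (3 − 2) − 0 = 1, and there is no ∂_2, so H_1 = Z.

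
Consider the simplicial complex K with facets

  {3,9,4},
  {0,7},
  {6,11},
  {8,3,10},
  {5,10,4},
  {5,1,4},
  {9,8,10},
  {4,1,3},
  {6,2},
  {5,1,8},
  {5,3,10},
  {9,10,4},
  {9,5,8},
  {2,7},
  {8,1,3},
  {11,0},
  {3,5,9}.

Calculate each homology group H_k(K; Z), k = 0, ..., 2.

H_0 ≅ Z^2,  H_1 ≅ Z ⊕ Z/2Z,  H_2 = 0.

Take the total order 0 < 1 < 2 < 3 < 4 < 5 < 6 < 7 < 8 < 9 < 10 < 11 on the vertex set. Then K (dimension 2) consists of the simplices:

  0-simplices (12): [0], [1], [2], [3], [4], [5], [6], [7], [8], [9], [10], [11]
  1-simplices (23): (23 of them)
  2-simplices (12): [1,3,4], [1,3,8], [1,4,5], [1,5,8], [3,4,9], [3,5,9], [3,5,10], [3,8,10], [4,5,10], [4,9,10], [5,8,9], [8,9,10]

so the chain groups are C_0 ≅ Z^12, C_1 ≅ Z^23, C_2 ≅ Z^12.

∂_1: C_1 → C_0 sends each edge [p,q] (with p < q) to q − p. For instance
  ∂[2,7] = [7] − [2].
The resulting 12×23 matrix has rank 10, and its Smith normal form has invariant factors (1,1,1,1,1,1,1,1,1,1).

∂_2: C_2 → C_1 sends each 2-simplex [p,q,r] to [q,r] − [p,r] + [p,q]. For instance
  ∂[3,5,10] = [5,10] − [3,10] + [3,5],
  ∂[4,9,10] = [9,10] − [4,10] + [4,9].
As a 23×12 matrix over Z this has rank 12, with invariant factors (1,1,1,1,1,1,1,1,1,1,1,2).

Reading off H_k = ker ∂_k / im ∂_{k+1}:

  H_0: rank C_0 − rank ∂_1 = 12 − 10 = 2, and the invariant factors of ∂_1 are all 1, so H_0 = Z^2.
  H_1: rank ker ∂_1 − rank ∂_2 = (23 − 10) − 12 = 1, and ∂_2 has invariant factor 2 > 1, so H_1 = Z ⊕ Z/2Z.
  H_2: rank ker ∂_2 − rank ∂_3 = (12 − 12) − 0 = 0, and there is no ∂_3, so H_2 = 0.

As a check, the Euler characteristic is 12 − 23 + 12 = 1, which agrees with 2 − 1 + 0 = 1.
(K is a triangulation of the disjoint union of the circle S^1 and the real projective plane RP^2.)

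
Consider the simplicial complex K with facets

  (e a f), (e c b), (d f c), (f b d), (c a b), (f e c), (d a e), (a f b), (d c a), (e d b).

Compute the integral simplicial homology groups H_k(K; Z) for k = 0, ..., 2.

H_0 ≅ Z,  H_1 ≅ Z/2,  H_2 = 0.

Take the total order a < b < c < d < e < f on the vertex set. Then K (dimension 2) consists of the simplices:

  0-simplices (6): a, b, c, d, e, f
  1-simplices (15): ab, ac, ad, ae, af, bc, bd, be, bf, cd, ce, cf, de, df, ef
  2-simplices (10): abc, abf, acd, ade, aef, bce, bde, bdf, cdf, cef

giving chain groups C_0 ≅ Z^6, C_1 ≅ Z^15, C_2 ≅ Z^10.

∂_1: C_1 → C_0 is given by ∂[p,q] = [q] − [p].
The 6×15 boundary matrix has rank 5 and Smith normal form diag(1,1,1,1,1).

Boundary ∂_2: C_2 → C_1 sends each 2-simplex [p,q,r] to [q,r] − [p,r] + [p,q]. For instance
  ∂abf = bf − af + ab,
  ∂ade = de − ae + ad.
As a 15×10 matrix over Z this has rank 10, with invariant factors (1,1,1,1,1,1,1,1,1,2).

From H_k ≅ ker(∂_k) / im(∂_{k+1}) we obtain:

  H_0: rank C_0 − rank ∂_1 = 6 − 5 = 1, and the invariant factors of ∂_1 are all 1, so H_0 ≅ Z.
  H_1: rank ker ∂_1 − rank ∂_2 = (15 − 5) − 10 = 0, and ∂_2 has invariant factor 2 > 1, so H_1 ≅ Z/2.
  H_2: rank ker ∂_2 − rank ∂_3 = (10 − 10) − 0 = 0, and there is no ∂_3, so H_2 ≅ 0.

As a check, the Euler characteristic is 6 − 15 + 10 = 1, which agrees with 1 − 0 + 0 = 1.
(K is a triangulation of the real projective plane RP^2.)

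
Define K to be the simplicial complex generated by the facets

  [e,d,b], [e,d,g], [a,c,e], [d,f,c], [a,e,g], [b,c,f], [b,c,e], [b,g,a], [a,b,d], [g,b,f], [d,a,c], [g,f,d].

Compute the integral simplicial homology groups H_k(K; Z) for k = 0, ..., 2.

H_0 = Z,  H_1 = Z/2Z,  H_2 = 0.

We work with the vertex ordering a < b < c < d < e < f < g. The simplices of K, each written with vertices in increasing order, are:

  0-simplices (7): a, b, c, d, e, f, g
  1-simplices (18): ab, ac, ad, ae, ag, bc, bd, be, bf, bg, cd, ce, cf, de, df, dg, eg, fg
  2-simplices (12): abd, abg, acd, ace, aeg, bce, bcf, bde, bfg, cdf, deg, dfg

giving chain groups C_0 ≅ Z^7, C_1 ≅ Z^18, C_2 ≅ Z^12.

Boundary ∂_1: C_1 → C_0 sends each edge [p,q] (with p < q) to q − p.
The resulting 7×18 matrix has rank 6, and its Smith normal form has invariant factors (1,1,1,1,1,1).

Boundary ∂_2: C_2 → C_1 acts by ∂[p,q,r] = [q,r] − [p,r] + [p,q]. For instance
  ∂bcf = cf − bf + bc,
  ∂bde = de − be + bd.
The resulting 18×12 matrix has rank 12, and its Smith normal form has invariant factors (1,1,1,1,1,1,1,1,1,1,1,2).

Computing H_k = (kernel of ∂_k) / (image of ∂_{k+1}):

  H_0: rank C_0 − rank ∂_1 = 7 − 6 = 1, and the invariant factors of ∂_1 are all 1, so H_0 = Z.
  H_1: rank ker ∂_1 − rank ∂_2 = (18 − 6) − 12 = 0, and ∂_2 has invariant factor 2 > 1, so H_1 = Z/2Z.
  H_2: rank ker ∂_2 − rank ∂_3 = (12 − 12) − 0 = 0, and there is no ∂_3, so H_2 = 0.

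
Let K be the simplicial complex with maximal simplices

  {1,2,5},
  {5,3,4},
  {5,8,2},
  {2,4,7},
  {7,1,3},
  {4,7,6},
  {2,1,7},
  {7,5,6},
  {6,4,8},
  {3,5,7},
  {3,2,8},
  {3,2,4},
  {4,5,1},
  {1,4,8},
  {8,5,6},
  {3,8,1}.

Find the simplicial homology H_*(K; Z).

Order the vertices as 1 < 2 < 3 < 4 < 5 < 6 < 7 < 8. Listing each simplex with vertices in this order, K has dimension 2 with simplices:

  0-simplices (8): [1], [2], [3], [4], [5], [6], [7], [8]
  1-simplices (24): (24 of them)
  2-simplices (16): [1,2,5], [1,2,7], [1,3,7], [1,3,8], [1,4,5], [1,4,8], [2,3,4], [2,3,8], [2,4,7], [2,5,8], [3,4,5], [3,5,7], [4,6,7], [4,6,8], [5,6,7], [5,6,8]

so the chain groups are C_0 ≅ Z^8, C_1 ≅ Z^24, C_2 ≅ Z^16.

Boundary ∂_1: C_1 → C_0 maps an edge to its endpoints' difference, ∂[p,q] = q − p.
The resulting 8×24 matrix has rank 7, and its Smith normal form has invariant factors (1,1,1,1,1,1,1).

∂_2: C_2 → C_1 maps a triangle to the signed sum of its edges. For instance
  ∂[5,6,7] = [6,7] − [5,7] + [5,6],
  ∂[2,3,4] = [3,4] − [2,4] + [2,3].
The resulting 24×16 matrix has rank 15, and its Smith normal form has invariant factors (1,1,1,1,1,1,1,1,1,1,1,1,1,1,1).

Reading off H_k = ker ∂_k / im ∂_{k+1}:

  H_0: rank C_0 − rank ∂_1 = 8 − 7 = 1, and the invariant factors of ∂_1 are all 1, so H_0 ≅ Z.
  H_1: rank ker ∂_1 − rank ∂_2 = (24 − 7) − 15 = 2, and the invariant factors of ∂_2 are all 1, so H_1 ≅ Z^2.
  H_2: rank ker ∂_2 − rank ∂_3 = (16 − 15) − 0 = 1, and there is no ∂_3, so H_2 ≅ Z.

As a check, the Euler characteristic is 8 − 24 + 16 = 0, which agrees with 1 − 2 + 1 = 0.

H_0 = Z,  H_1 = Z^2,  H_2 = Z.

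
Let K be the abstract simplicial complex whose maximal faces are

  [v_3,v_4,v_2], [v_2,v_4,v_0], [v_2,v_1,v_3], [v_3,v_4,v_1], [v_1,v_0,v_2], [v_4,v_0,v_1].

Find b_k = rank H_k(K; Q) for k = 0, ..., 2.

We work with the vertex ordering v_0 < v_1 < v_2 < v_3 < v_4. The simplices of K, each written with vertices in increasing order, are:

  0-simplices (5): [v_0], [v_1], [v_2], [v_3], [v_4]
  1-simplices (9): [v_0,v_1], [v_0,v_2], [v_0,v_4], [v_1,v_2], [v_1,v_3], [v_1,v_4], [v_2,v_3], [v_2,v_4], [v_3,v_4]
  2-simplices (6): [v_0,v_1,v_2], [v_0,v_1,v_4], [v_0,v_2,v_4], [v_1,v_2,v_3], [v_1,v_3,v_4], [v_2,v_3,v_4]

so the chain groups are C_0 ≅ Z^5, C_1 ≅ Z^9, C_2 ≅ Z^6.

∂_1: C_1 → C_0 is given by ∂[p,q] = [q] − [p]. For instance
  ∂[v_1,v_2] = [v_2] − [v_1].
As a 5×9 matrix over Z this has rank 4, with invariant factors (1,1,1,1).

The boundary map ∂_2: C_2 → C_1 sends each 2-simplex [p,q,r] to [q,r] − [p,r] + [p,q]. For instance
  ∂[v_0,v_2,v_4] = [v_2,v_4] − [v_0,v_4] + [v_0,v_2],
  ∂[v_0,v_1,v_2] = [v_1,v_2] − [v_0,v_2] + [v_0,v_1].
The resulting 9×6 matrix has rank 5, and its Smith normal form has invariant factors (1,1,1,1,1).

From H_k ≅ ker(∂_k) / im(∂_{k+1}) we obtain:

  H_0: rank C_0 − rank ∂_1 = 5 − 4 = 1, and the invariant factors of ∂_1 are all 1, so H_0 = Z.
  H_1: rank ker ∂_1 − rank ∂_2 = (9 − 4) − 5 = 0, and the invariant factors of ∂_2 are all 1, so H_1 = 0.
  H_2: rank ker ∂_2 − rank ∂_3 = (6 − 5) − 0 = 1, and there is no ∂_3, so H_2 = Z.

Hence the Betti numbers are b_0 = 1, b_1 = 0, b_2 = 1.

b_0 = 1, b_1 = 0, b_2 = 1.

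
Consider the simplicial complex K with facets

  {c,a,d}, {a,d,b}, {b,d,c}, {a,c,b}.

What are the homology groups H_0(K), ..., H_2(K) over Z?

Take the total order a < b < c < d on the vertex set. Then K (dimension 2) consists of the simplices:

  0-simplices (4): a, b, c, d
  1-simplices (6): ab, ac, ad, bc, bd, cd
  2-simplices (4): abc, abd, acd, bcd

so the chain groups are C_0 ≅ Z^4, C_1 ≅ Z^6, C_2 ≅ Z^4.

The boundary map ∂_1: C_1 → C_0 sends each edge [p,q] (with p < q) to q − p.
The resulting 4×6 matrix has rank 3, and its Smith normal form has invariant factors (1,1,1).

Boundary ∂_2: C_2 → C_1 sends each 2-simplex [p,q,r] to [q,r] − [p,r] + [p,q]. For instance
  ∂abc = bc − ac + ab,
  ∂bcd = cd − bd + bc.
As a 6×4 matrix over Z this has rank 3, with invariant factors (1,1,1).

Reading off H_k = ker ∂_k / im ∂_{k+1}:

  H_0: rank C_0 − rank ∂_1 = 4 − 3 = 1, and the invariant factors of ∂_1 are all 1, so H_0 = Z.
  H_1: rank ker ∂_1 − rank ∂_2 = (6 − 3) − 3 = 0, and the invariant factors of ∂_2 are all 1, so H_1 = 0.
  H_2: rank ker ∂_2 − rank ∂_3 = (4 − 3) − 0 = 1, and there is no ∂_3, so H_2 = Z.

(K is a triangulation of the 2-sphere S^2.)

H_0 = Z,  H_1 = 0,  H_2 = Z.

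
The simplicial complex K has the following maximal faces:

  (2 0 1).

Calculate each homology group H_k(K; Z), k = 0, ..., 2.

H_0 = Z,  H_1 = 0,  H_2 = 0.

Take the total order 0 < 1 < 2 on the vertex set. Then K (dimension 2) consists of the simplices:

  0-simplices (3): [0], [1], [2]
  1-simplices (3): [0,1], [0,2], [1,2]
  2-simplices (1): [0,1,2]

Hence C_0 ≅ Z^3, C_1 ≅ Z^3, C_2 ≅ Z^1.

The boundary map ∂_1: C_1 → C_0 is given by ∂[p,q] = [q] − [p]. For instance
  ∂[0,1] = [1] − [0].
The 3×3 boundary matrix has rank 2 and Smith normal form diag(1,1).

∂_2: C_2 → C_1 sends each 2-simplex [p,q,r] to [q,r] − [p,r] + [p,q]. For instance
  ∂[0,1,2] = [1,2] − [0,2] + [0,1].
The resulting 3×1 matrix has rank 1, and its Smith normal form has invariant factors (1).

Computing H_k = (kernel of ∂_k) / (image of ∂_{k+1}):

  H_0: rank C_0 − rank ∂_1 = 3 − 2 = 1, and the invariant factors of ∂_1 are all 1, so H_0 = Z.
  H_1: rank ker ∂_1 − rank ∂_2 = (3 − 2) − 1 = 0, and the invariant factors of ∂_2 are all 1, so H_1 = 0.
  H_2: rank ker ∂_2 − rank ∂_3 = (1 − 1) − 0 = 0, and there is no ∂_3, so H_2 = 0.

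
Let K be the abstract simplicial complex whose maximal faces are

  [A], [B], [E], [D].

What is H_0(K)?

H_0 ≅ Z^4.

We work with the vertex ordering A < B < D < E. The simplices of K, each written with vertices in increasing order, are:

  0-simplices (4): A, B, D, E

giving chain groups C_0 ≅ Z^4.

Computing H_k = (kernel of ∂_k) / (image of ∂_{k+1}):

  H_0: rank C_0 − rank ∂_1 = 4 − 0 = 4, and there is no ∂_1, so H_0 = Z^4.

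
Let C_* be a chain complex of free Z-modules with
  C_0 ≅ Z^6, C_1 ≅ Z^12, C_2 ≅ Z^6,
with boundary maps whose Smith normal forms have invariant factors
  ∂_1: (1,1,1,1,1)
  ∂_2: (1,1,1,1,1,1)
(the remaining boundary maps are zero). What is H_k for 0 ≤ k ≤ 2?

H_0: b_0 = 6 − 0 − 5 = 1; torsion from ∂_1 factors > 1: none. So H_0 ≅ Z.
H_1: b_1 = 12 − 5 − 6 = 1; torsion from ∂_2 factors > 1: none. So H_1 ≅ Z.
H_2: b_2 = 6 − 6 − 0 = 0; torsion from ∂_3 factors > 1: none. So H_2 ≅ 0.

H_0 ≅ Z,  H_1 ≅ Z,  H_2 = 0.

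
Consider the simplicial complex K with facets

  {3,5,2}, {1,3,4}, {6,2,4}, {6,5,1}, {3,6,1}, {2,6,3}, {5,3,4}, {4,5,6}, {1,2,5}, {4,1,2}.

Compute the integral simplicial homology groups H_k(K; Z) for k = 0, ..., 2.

Fix the vertex order 1 < 2 < 3 < 4 < 5 < 6 and write every simplex with vertices in increasing order. Then dim K = 2 and the simplices of K are:

  0-simplices (6): [1], [2], [3], [4], [5], [6]
  1-simplices (15): [1,2], [1,3], [1,4], [1,5], [1,6], [2,3], [2,4], [2,5], [2,6], [3,4], [3,5], [3,6], [4,5], [4,6], [5,6]
  2-simplices (10): [1,2,4], [1,2,5], [1,3,4], [1,3,6], [1,5,6], [2,3,5], [2,3,6], [2,4,6], [3,4,5], [4,5,6]

giving chain groups C_0 ≅ Z^6, C_1 ≅ Z^15, C_2 ≅ Z^10.

∂_1: C_1 → C_0 maps an edge to its endpoints' difference, ∂[p,q] = q − p. For instance
  ∂[2,5] = [5] − [2].
The 6×15 boundary matrix has rank 5 and Smith normal form diag(1,1,1,1,1).

The boundary map ∂_2: C_2 → C_1 maps a triangle to the signed sum of its edges. For instance
  ∂[1,3,4] = [3,4] − [1,4] + [1,3],
  ∂[2,3,6] = [3,6] − [2,6] + [2,3].
This gives a 15×10 integer matrix of rank 10; reducing to Smith normal form yields diagonal entries (1,1,1,1,1,1,1,1,1,2).

Now H_k = ker ∂_k / im ∂_{k+1}, so:

  H_0: rank C_0 − rank ∂_1 = 6 − 5 = 1, and the invariant factors of ∂_1 are all 1, so H_0 ≅ Z.
  H_1: rank ker ∂_1 − rank ∂_2 = (15 − 5) − 10 = 0, and ∂_2 has invariant factor 2 > 1, so H_1 ≅ Z/2Z.
  H_2: rank ker ∂_2 − rank ∂_3 = (10 − 10) − 0 = 0, and there is no ∂_3, so H_2 ≅ 0.

(K is a triangulation of the real projective plane RP^2.)

H_0 = Z,  H_1 = Z/2Z,  H_2 = 0.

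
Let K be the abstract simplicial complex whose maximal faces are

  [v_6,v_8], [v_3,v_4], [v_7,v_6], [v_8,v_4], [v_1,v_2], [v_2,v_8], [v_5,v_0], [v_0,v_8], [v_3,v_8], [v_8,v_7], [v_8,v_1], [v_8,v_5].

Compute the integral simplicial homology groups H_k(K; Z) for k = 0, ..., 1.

Order the vertices as v_0 < v_1 < v_2 < v_3 < v_4 < v_5 < v_6 < v_7 < v_8. Listing each simplex with vertices in this order, K has dimension 1 with simplices:

  0-simplices (9): [v_0], [v_1], [v_2], [v_3], [v_4], [v_5], [v_6], [v_7], [v_8]
  1-simplices (12): [v_0,v_5], [v_0,v_8], [v_1,v_2], [v_1,v_8], [v_2,v_8], [v_3,v_4], [v_3,v_8], [v_4,v_8], [v_5,v_8], [v_6,v_7], [v_6,v_8], [v_7,v_8]

Hence C_0 ≅ Z^9, C_1 ≅ Z^12.

Boundary ∂_1: C_1 → C_0 is given by ∂[p,q] = [q] − [p].
This gives a 9×12 integer matrix of rank 8; reducing to Smith normal form yields diagonal entries (1,1,1,1,1,1,1,1).

Now H_k = ker ∂_k / im ∂_{k+1}, so:

  H_0: rank C_0 − rank ∂_1 = 9 − 8 = 1, and the invariant factors of ∂_1 are all 1, so H_0 = Z.
  H_1: rank ker ∂_1 − rank ∂_2 = (12 − 8) − 0 = 4, and there is no ∂_2, so H_1 = Z^4.

H_0 ≅ Z,  H_1 ≅ Z^4.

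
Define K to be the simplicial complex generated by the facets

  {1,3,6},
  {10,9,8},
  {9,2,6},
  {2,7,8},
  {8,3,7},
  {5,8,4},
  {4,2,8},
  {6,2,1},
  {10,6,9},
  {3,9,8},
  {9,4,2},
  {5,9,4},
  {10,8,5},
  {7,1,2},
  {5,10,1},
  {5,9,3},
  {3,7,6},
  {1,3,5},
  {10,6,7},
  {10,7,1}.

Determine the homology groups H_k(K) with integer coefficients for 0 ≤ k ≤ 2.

Fix the vertex order 1 < 2 < 3 < 4 < 5 < 6 < 7 < 8 < 9 < 10 and write every simplex with vertices in increasing order. Then dim K = 2 and the simplices of K are:

  0-simplices (10): [1], [2], [3], [4], [5], [6], [7], [8], [9], [10]
  1-simplices (30): (30 of them)
  2-simplices (20): (20 of them)

giving chain groups C_0 ≅ Z^10, C_1 ≅ Z^30, C_2 ≅ Z^20.

The boundary map ∂_1: C_1 → C_0 is given by ∂[p,q] = [q] − [p]. For instance
  ∂[7,8] = [8] − [7].
As a 10×30 matrix over Z this has rank 9, with invariant factors (1,1,1,1,1,1,1,1,1).

The boundary map ∂_2: C_2 → C_1 sends each 2-simplex [p,q,r] to [q,r] − [p,r] + [p,q]. For instance
  ∂[6,9,10] = [9,10] − [6,10] + [6,9],
  ∂[4,5,8] = [5,8] − [4,8] + [4,5].
This gives a 30×20 integer matrix of rank 20; reducing to Smith normal form yields diagonal entries (1,1,1,1,1,1,1,1,1,1,1,1,1,1,1,1,1,1,1,2).

From H_k ≅ ker(∂_k) / im(∂_{k+1}) we obtain:

  H_0: rank C_0 − rank ∂_1 = 10 − 9 = 1, and the invariant factors of ∂_1 are all 1, so H_0 ≅ Z.
  H_1: rank ker ∂_1 − rank ∂_2 = (30 − 9) − 20 = 1, and ∂_2 has invariant factor 2 > 1, so H_1 ≅ Z ⊕ Z/2.
  H_2: rank ker ∂_2 − rank ∂_3 = (20 − 20) − 0 = 0, and there is no ∂_3, so H_2 ≅ 0.

As a check, the Euler characteristic is 10 − 30 + 20 = 0, which agrees with 1 − 1 + 0 = 0.

H_0 = Z,  H_1 = Z ⊕ Z/2,  H_2 = 0.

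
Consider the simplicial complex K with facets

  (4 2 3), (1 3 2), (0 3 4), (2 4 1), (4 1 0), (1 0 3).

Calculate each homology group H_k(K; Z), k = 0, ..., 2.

Take the total order 0 < 1 < 2 < 3 < 4 on the vertex set. Then K (dimension 2) consists of the simplices:

  0-simplices (5): [0], [1], [2], [3], [4]
  1-simplices (9): [0,1], [0,3], [0,4], [1,2], [1,3], [1,4], [2,3], [2,4], [3,4]
  2-simplices (6): [0,1,3], [0,1,4], [0,3,4], [1,2,3], [1,2,4], [2,3,4]

Hence C_0 ≅ Z^5, C_1 ≅ Z^9, C_2 ≅ Z^6.

∂_1: C_1 → C_0 is given by ∂[p,q] = [q] − [p].
This gives a 5×9 integer matrix of rank 4; reducing to Smith normal form yields diagonal entries (1,1,1,1).

Boundary ∂_2: C_2 → C_1 acts by ∂[p,q,r] = [q,r] − [p,r] + [p,q]. For instance
  ∂[0,1,3] = [1,3] − [0,3] + [0,1],
  ∂[1,2,3] = [2,3] − [1,3] + [1,2].
As a 9×6 matrix over Z this has rank 5, with invariant factors (1,1,1,1,1).

Reading off H_k = ker ∂_k / im ∂_{k+1}:

  H_0: rank C_0 − rank ∂_1 = 5 − 4 = 1, and the invariant factors of ∂_1 are all 1, so H_0 = Z.
  H_1: rank ker ∂_1 − rank ∂_2 = (9 − 4) − 5 = 0, and the invariant factors of ∂_2 are all 1, so H_1 = 0.
  H_2: rank ker ∂_2 − rank ∂_3 = (6 − 5) − 0 = 1, and there is no ∂_3, so H_2 = Z.

As a check, the Euler characteristic is 5 − 9 + 6 = 2, which agrees with 1 − 0 + 1 = 2.
(K is a triangulation of the 2-sphere S^2.)

H_0 = Z,  H_1 = 0,  H_2 = Z.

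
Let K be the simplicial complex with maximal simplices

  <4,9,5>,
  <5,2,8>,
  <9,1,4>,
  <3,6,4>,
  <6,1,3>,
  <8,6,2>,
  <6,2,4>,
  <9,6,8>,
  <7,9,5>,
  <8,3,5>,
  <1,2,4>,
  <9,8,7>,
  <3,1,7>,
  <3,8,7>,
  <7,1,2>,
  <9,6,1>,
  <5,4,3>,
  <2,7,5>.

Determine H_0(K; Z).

Order the vertices as 1 < 2 < 3 < 4 < 5 < 6 < 7 < 8 < 9. Listing each simplex with vertices in this order, K has dimension 2 with simplices:

  0-simplices (9): [1], [2], [3], [4], [5], [6], [7], [8], [9]
  1-simplices (27): (27 of them)
  2-simplices (18): [1,2,4], [1,2,7], [1,3,6], [1,3,7], [1,4,9], [1,6,9], [2,4,6], [2,5,7], [2,5,8], [2,6,8], [3,4,5], [3,4,6], [3,5,8], [3,7,8], [4,5,9], [5,7,9], [6,8,9], [7,8,9]

giving chain groups C_0 ≅ Z^9, C_1 ≅ Z^27, C_2 ≅ Z^18.

∂_1: C_1 → C_0 sends each edge [p,q] (with p < q) to q − p. For instance
  ∂[3,7] = [7] − [3].
As a 9×27 matrix over Z this has rank 8, with invariant factors (1,1,1,1,1,1,1,1).

The boundary map ∂_2: C_2 → C_1 maps a triangle to the signed sum of its edges. For instance
  ∂[6,8,9] = [8,9] − [6,9] + [6,8],
  ∂[3,7,8] = [7,8] − [3,8] + [3,7].
As a 27×18 matrix over Z this has rank 18, with invariant factors (1,1,1,1,1,1,1,1,1,1,1,1,1,1,1,1,1,2).

Computing H_k = (kernel of ∂_k) / (image of ∂_{k+1}):

  H_0: rank C_0 − rank ∂_1 = 9 − 8 = 1, and the invariant factors of ∂_1 are all 1, so H_0 ≅ Z.

(K is a triangulation of the Klein bottle.)

H_0 = Z.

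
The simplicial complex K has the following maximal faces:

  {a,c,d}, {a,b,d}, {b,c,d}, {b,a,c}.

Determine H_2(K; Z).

H_2 ≅ Z.

Fix the vertex order a < b < c < d and write every simplex with vertices in increasing order. Then dim K = 2 and the simplices of K are:

  0-simplices (4): a, b, c, d
  1-simplices (6): ab, ac, ad, bc, bd, cd
  2-simplices (4): abc, abd, acd, bcd

Hence C_0 ≅ Z^4, C_1 ≅ Z^6, C_2 ≅ Z^4.

Boundary ∂_1: C_1 → C_0 is given by ∂[p,q] = [q] − [p].
The 4×6 boundary matrix has rank 3 and Smith normal form diag(1,1,1).

Boundary ∂_2: C_2 → C_1 sends each 2-simplex [p,q,r] to [q,r] − [p,r] + [p,q]. For instance
  ∂acd = cd − ad + ac,
  ∂abd = bd − ad + ab.
As a 6×4 matrix over Z this has rank 3, with invariant factors (1,1,1).

Now H_k = ker ∂_k / im ∂_{k+1}, so:

  H_2: rank ker ∂_2 − rank ∂_3 = (4 − 3) − 0 = 1, and there is no ∂_3, so H_2 ≅ Z.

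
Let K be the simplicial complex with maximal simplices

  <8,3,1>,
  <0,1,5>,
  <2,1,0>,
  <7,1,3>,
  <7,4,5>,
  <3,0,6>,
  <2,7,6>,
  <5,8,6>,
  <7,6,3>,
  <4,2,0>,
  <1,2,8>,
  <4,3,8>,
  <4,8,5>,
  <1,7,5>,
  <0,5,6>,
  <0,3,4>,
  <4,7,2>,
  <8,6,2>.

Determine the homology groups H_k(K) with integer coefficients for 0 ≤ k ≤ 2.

H_0 = Z,  H_1 = Z^2,  H_2 = Z.

Take the total order 0 < 1 < 2 < 3 < 4 < 5 < 6 < 7 < 8 on the vertex set. Then K (dimension 2) consists of the simplices:

  0-simplices (9): [0], [1], [2], [3], [4], [5], [6], [7], [8]
  1-simplices (27): (27 of them)
  2-simplices (18): [0,1,2], [0,1,5], [0,2,4], [0,3,4], [0,3,6], [0,5,6], [1,2,8], [1,3,7], [1,3,8], [1,5,7], [2,4,7], [2,6,7], [2,6,8], [3,4,8], [3,6,7], [4,5,7], [4,5,8], [5,6,8]

giving chain groups C_0 ≅ Z^9, C_1 ≅ Z^27, C_2 ≅ Z^18.

∂_1: C_1 → C_0 maps an edge to its endpoints' difference, ∂[p,q] = q − p.
The resulting 9×27 matrix has rank 8, and its Smith normal form has invariant factors (1,1,1,1,1,1,1,1).

∂_2: C_2 → C_1 acts by ∂[p,q,r] = [q,r] − [p,r] + [p,q]. For instance
  ∂[0,5,6] = [5,6] − [0,6] + [0,5],
  ∂[0,3,6] = [3,6] − [0,6] + [0,3].
The 27×18 boundary matrix has rank 17 and Smith normal form diag(1,1,1,1,1,1,1,1,1,1,1,1,1,1,1,1,1).

Computing H_k = (kernel of ∂_k) / (image of ∂_{k+1}):

  H_0: rank C_0 − rank ∂_1 = 9 − 8 = 1, and the invariant factors of ∂_1 are all 1, so H_0 ≅ Z.
  H_1: rank ker ∂_1 − rank ∂_2 = (27 − 8) − 17 = 2, and the invariant factors of ∂_2 are all 1, so H_1 ≅ Z^2.
  H_2: rank ker ∂_2 − rank ∂_3 = (18 − 17) − 0 = 1, and there is no ∂_3, so H_2 ≅ Z.

As a check, the Euler characteristic is 9 − 27 + 18 = 0, which agrees with 1 − 2 + 1 = 0.
(K is a triangulation of the torus T^2.)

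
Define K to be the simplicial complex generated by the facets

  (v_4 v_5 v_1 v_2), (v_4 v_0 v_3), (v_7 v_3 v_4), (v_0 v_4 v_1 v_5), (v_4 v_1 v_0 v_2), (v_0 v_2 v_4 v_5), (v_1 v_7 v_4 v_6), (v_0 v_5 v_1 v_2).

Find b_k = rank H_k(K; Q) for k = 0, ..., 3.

b_0 = 1, b_1 = 0, b_2 = 0, b_3 = 1.

Fix the vertex order v_0 < v_1 < v_2 < v_3 < v_4 < v_5 < v_6 < v_7 and write every simplex with vertices in increasing order. Then dim K = 3 and the simplices of K are:

  0-simplices (8): [v_0], [v_1], [v_2], [v_3], [v_4], [v_5], [v_6], [v_7]
  1-simplices (18): (18 of them)
  2-simplices (16): (16 of them)
  3-simplices (6): [v_0,v_1,v_2,v_4], [v_0,v_1,v_2,v_5], [v_0,v_1,v_4,v_5], [v_0,v_2,v_4,v_5], [v_1,v_2,v_4,v_5], [v_1,v_4,v_6,v_7]

so the chain groups are C_0 ≅ Z^8, C_1 ≅ Z^18, C_2 ≅ Z^16, C_3 ≅ Z^6.

∂_1: C_1 → C_0 maps an edge to its endpoints' difference, ∂[p,q] = q − p. For instance
  ∂[v_1,v_7] = [v_7] − [v_1].
As a 8×18 matrix over Z this has rank 7, with invariant factors (1,1,1,1,1,1,1).

The boundary map ∂_2: C_2 → C_1 maps a triangle to the signed sum of its edges. For instance
  ∂[v_0,v_2,v_4] = [v_2,v_4] − [v_0,v_4] + [v_0,v_2],
  ∂[v_1,v_6,v_7] = [v_6,v_7] − [v_1,v_7] + [v_1,v_6].
This gives a 18×16 integer matrix of rank 11; reducing to Smith normal form yields diagonal entries (1,1,1,1,1,1,1,1,1,1,1).

The boundary map ∂_3: C_3 → C_2 sends each 3-simplex σ to the alternating sum Σ_i (−1)^i (σ with its i-th vertex removed). For instance
  ∂[v_0,v_1,v_4,v_5] = [v_1,v_4,v_5] − [v_0,v_4,v_5] + [v_0,v_1,v_5] − [v_0,v_1,v_4],
  ∂[v_0,v_2,v_4,v_5] = [v_2,v_4,v_5] − [v_0,v_4,v_5] + [v_0,v_2,v_5] − [v_0,v_2,v_4].
As a 16×6 matrix over Z this has rank 5, with invariant factors (1,1,1,1,1).

Computing H_k = (kernel of ∂_k) / (image of ∂_{k+1}):

  H_0: rank C_0 − rank ∂_1 = 8 − 7 = 1, and the invariant factors of ∂_1 are all 1, so H_0 ≅ Z.
  H_1: rank ker ∂_1 − rank ∂_2 = (18 − 7) − 11 = 0, and the invariant factors of ∂_2 are all 1, so H_1 ≅ 0.
  H_2: rank ker ∂_2 − rank ∂_3 = (16 − 11) − 5 = 0, and the invariant factors of ∂_3 are all 1, so H_2 ≅ 0.
  H_3: rank ker ∂_3 − rank ∂_4 = (6 − 5) − 0 = 1, and there is no ∂_4, so H_3 ≅ Z.

As a check, the Euler characteristic is 8 − 18 + 16 − 6 = 0, which agrees with 1 − 0 + 0 − 1 = 0.

Hence the Betti numbers are b_0 = 1, b_1 = 0, b_2 = 0, b_3 = 1.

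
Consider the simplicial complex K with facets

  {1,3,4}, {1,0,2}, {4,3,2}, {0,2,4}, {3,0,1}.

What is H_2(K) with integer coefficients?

Fix the vertex order 0 < 1 < 2 < 3 < 4 and write every simplex with vertices in increasing order. Then dim K = 2 and the simplices of K are:

  0-simplices (5): [0], [1], [2], [3], [4]
  1-simplices (10): [0,1], [0,2], [0,3], [0,4], [1,2], [1,3], [1,4], [2,3], [2,4], [3,4]
  2-simplices (5): [0,1,2], [0,1,3], [0,2,4], [1,3,4], [2,3,4]

so the chain groups are C_0 ≅ Z^5, C_1 ≅ Z^10, C_2 ≅ Z^5.

∂_1: C_1 → C_0 maps an edge to its endpoints' difference, ∂[p,q] = q − p.
The resulting 5×10 matrix has rank 4, and its Smith normal form has invariant factors (1,1,1,1).

The boundary map ∂_2: C_2 → C_1 maps a triangle to the signed sum of its edges. For instance
  ∂[0,1,2] = [1,2] − [0,2] + [0,1],
  ∂[0,2,4] = [2,4] − [0,4] + [0,2].
As a 10×5 matrix over Z this has rank 5, with invariant factors (1,1,1,1,1).

Now H_k = ker ∂_k / im ∂_{k+1}, so:

  H_2: rank ker ∂_2 − rank ∂_3 = (5 − 5) − 0 = 0, and there is no ∂_3, so H_2 = 0.

H_2 ≅ 0.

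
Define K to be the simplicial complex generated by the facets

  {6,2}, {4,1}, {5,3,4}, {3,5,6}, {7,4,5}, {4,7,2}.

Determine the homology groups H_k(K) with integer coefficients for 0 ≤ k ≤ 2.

H_0 ≅ Z,  H_1 ≅ Z,  H_2 = 0.

K has 7 vertices, 11 edges, 4 triangles.
rank ∂_0 = 0, rank ∂_1 = 6 ⇒ b_0 = 7 − 0 − 6 = 1; all invariant factors of ∂_1 are 1 so no torsion. So H_0 = Z.
rank ∂_1 = 6, rank ∂_2 = 4 ⇒ b_1 = 11 − 6 − 4 = 1; all invariant factors of ∂_2 are 1 so no torsion. So H_1 = Z.
rank ∂_2 = 4, rank ∂_3 = 0 ⇒ b_2 = 4 − 4 − 0 = 0. So H_2 = 0.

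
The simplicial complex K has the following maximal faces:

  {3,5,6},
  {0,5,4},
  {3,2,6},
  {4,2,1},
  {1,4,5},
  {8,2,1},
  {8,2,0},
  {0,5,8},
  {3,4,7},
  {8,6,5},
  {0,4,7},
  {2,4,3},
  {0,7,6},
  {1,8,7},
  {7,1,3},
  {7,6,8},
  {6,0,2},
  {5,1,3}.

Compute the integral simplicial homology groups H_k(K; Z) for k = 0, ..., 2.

Order the vertices as 0 < 1 < 2 < 3 < 4 < 5 < 6 < 7 < 8. Listing each simplex with vertices in this order, K has dimension 2 with simplices:

  0-simplices (9): [0], [1], [2], [3], [4], [5], [6], [7], [8]
  1-simplices (27): (27 of them)
  2-simplices (18): [0,2,6], [0,2,8], [0,4,5], [0,4,7], [0,5,8], [0,6,7], [1,2,4], [1,2,8], [1,3,5], [1,3,7], [1,4,5], [1,7,8], [2,3,4], [2,3,6], [3,4,7], [3,5,6], [5,6,8], [6,7,8]

so the chain groups are C_0 ≅ Z^9, C_1 ≅ Z^27, C_2 ≅ Z^18.

The boundary map ∂_1: C_1 → C_0 is given by ∂[p,q] = [q] − [p]. For instance
  ∂[4,7] = [7] − [4].
As a 9×27 matrix over Z this has rank 8, with invariant factors (1,1,1,1,1,1,1,1).

∂_2: C_2 → C_1 maps a triangle to the signed sum of its edges. For instance
  ∂[1,3,7] = [3,7] − [1,7] + [1,3],
  ∂[1,2,8] = [2,8] − [1,8] + [1,2].
This gives a 27×18 integer matrix of rank 18; reducing to Smith normal form yields diagonal entries (1,1,1,1,1,1,1,1,1,1,1,1,1,1,1,1,1,2).

Computing H_k = (kernel of ∂_k) / (image of ∂_{k+1}):

  H_0: rank C_0 − rank ∂_1 = 9 − 8 = 1, and the invariant factors of ∂_1 are all 1, so H_0 ≅ Z.
  H_1: rank ker ∂_1 − rank ∂_2 = (27 − 8) − 18 = 1, and ∂_2 has invariant factor 2 > 1, so H_1 ≅ Z × Z/2.
  H_2: rank ker ∂_2 − rank ∂_3 = (18 − 18) − 0 = 0, and there is no ∂_3, so H_2 ≅ 0.

H_0 ≅ Z,  H_1 ≅ Z × Z/2,  H_2 = 0.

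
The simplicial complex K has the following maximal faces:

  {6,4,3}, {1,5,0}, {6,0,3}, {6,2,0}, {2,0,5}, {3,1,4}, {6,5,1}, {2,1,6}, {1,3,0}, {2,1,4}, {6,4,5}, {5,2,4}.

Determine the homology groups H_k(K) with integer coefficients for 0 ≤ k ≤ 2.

Order the vertices as 0 < 1 < 2 < 3 < 4 < 5 < 6. Listing each simplex with vertices in this order, K has dimension 2 with simplices:

  0-simplices (7): [0], [1], [2], [3], [4], [5], [6]
  1-simplices (18): [0,1], [0,2], [0,3], [0,5], [0,6], [1,2], [1,3], [1,4], [1,5], [1,6], [2,4], [2,5], [2,6], [3,4], [3,6], [4,5], [4,6], [5,6]
  2-simplices (12): [0,1,3], [0,1,5], [0,2,5], [0,2,6], [0,3,6], [1,2,4], [1,2,6], [1,3,4], [1,5,6], [2,4,5], [3,4,6], [4,5,6]

Hence C_0 ≅ Z^7, C_1 ≅ Z^18, C_2 ≅ Z^12.

Boundary ∂_1: C_1 → C_0 maps an edge to its endpoints' difference, ∂[p,q] = q − p. For instance
  ∂[1,2] = [2] − [1].
The resulting 7×18 matrix has rank 6, and its Smith normal form has invariant factors (1,1,1,1,1,1).

Boundary ∂_2: C_2 → C_1 acts by ∂[p,q,r] = [q,r] − [p,r] + [p,q]. For instance
  ∂[0,2,5] = [2,5] − [0,5] + [0,2],
  ∂[1,2,4] = [2,4] − [1,4] + [1,2].
The resulting 18×12 matrix has rank 12, and its Smith normal form has invariant factors (1,1,1,1,1,1,1,1,1,1,1,2).

From H_k ≅ ker(∂_k) / im(∂_{k+1}) we obtain:

  H_0: rank C_0 − rank ∂_1 = 7 − 6 = 1, and the invariant factors of ∂_1 are all 1, so H_0 = Z.
  H_1: rank ker ∂_1 − rank ∂_2 = (18 − 6) − 12 = 0, and ∂_2 has invariant factor 2 > 1, so H_1 = Z_2.
  H_2: rank ker ∂_2 − rank ∂_3 = (12 − 12) − 0 = 0, and there is no ∂_3, so H_2 = 0.

As a check, the Euler characteristic is 7 − 18 + 12 = 1, which agrees with 1 − 0 + 0 = 1.

H_0 ≅ Z,  H_1 ≅ Z_2,  H_2 = 0.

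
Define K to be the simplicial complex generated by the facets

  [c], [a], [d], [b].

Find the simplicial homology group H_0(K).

Order the vertices as a < b < c < d. Listing each simplex with vertices in this order, K has dimension 0 with simplices:

  0-simplices (4): a, b, c, d

giving chain groups C_0 ≅ Z^4.

Computing H_k = (kernel of ∂_k) / (image of ∂_{k+1}):

  H_0: rank C_0 − rank ∂_1 = 4 − 0 = 4, and there is no ∂_1, so H_0 ≅ Z^4.

H_0 ≅ Z^4.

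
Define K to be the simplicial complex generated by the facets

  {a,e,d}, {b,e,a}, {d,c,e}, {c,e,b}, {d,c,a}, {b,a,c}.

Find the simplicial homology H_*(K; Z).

K has 5 vertices, 9 edges, 6 triangles.
rank ∂_0 = 0, rank ∂_1 = 4 ⇒ b_0 = 5 − 0 − 4 = 1; all invariant factors of ∂_1 are 1 so no torsion. So H_0 ≅ Z.
rank ∂_1 = 4, rank ∂_2 = 5 ⇒ b_1 = 9 − 4 − 5 = 0; all invariant factors of ∂_2 are 1 so no torsion. So H_1 ≅ 0.
rank ∂_2 = 5, rank ∂_3 = 0 ⇒ b_2 = 6 − 5 − 0 = 1. So H_2 ≅ Z.

H_0 ≅ Z,  H_1 = 0,  H_2 ≅ Z.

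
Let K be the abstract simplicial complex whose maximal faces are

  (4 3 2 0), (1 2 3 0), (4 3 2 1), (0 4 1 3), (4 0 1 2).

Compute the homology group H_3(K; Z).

H_3 ≅ Z.

We work with the vertex ordering 0 < 1 < 2 < 3 < 4. The simplices of K, each written with vertices in increasing order, are:

  0-simplices (5): [0], [1], [2], [3], [4]
  1-simplices (10): [0,1], [0,2], [0,3], [0,4], [1,2], [1,3], [1,4], [2,3], [2,4], [3,4]
  2-simplices (10): [0,1,2], [0,1,3], [0,1,4], [0,2,3], [0,2,4], [0,3,4], [1,2,3], [1,2,4], [1,3,4], [2,3,4]
  3-simplices (5): [0,1,2,3], [0,1,2,4], [0,1,3,4], [0,2,3,4], [1,2,3,4]

so the chain groups are C_0 ≅ Z^5, C_1 ≅ Z^10, C_2 ≅ Z^10, C_3 ≅ Z^5.

The boundary map ∂_1: C_1 → C_0 maps an edge to its endpoints' difference, ∂[p,q] = q − p. For instance
  ∂[3,4] = [4] − [3].
The 5×10 boundary matrix has rank 4 and Smith normal form diag(1,1,1,1).

∂_2: C_2 → C_1 sends each 2-simplex [p,q,r] to [q,r] − [p,r] + [p,q]. For instance
  ∂[0,1,4] = [1,4] − [0,4] + [0,1],
  ∂[0,2,3] = [2,3] − [0,3] + [0,2].
This gives a 10×10 integer matrix of rank 6; reducing to Smith normal form yields diagonal entries (1,1,1,1,1,1).

The boundary map ∂_3: C_3 → C_2 sends each 3-simplex σ to the alternating sum Σ_i (−1)^i (σ with its i-th vertex removed). For instance
  ∂[1,2,3,4] = [2,3,4] − [1,3,4] + [1,2,4] − [1,2,3],
  ∂[0,1,2,3] = [1,2,3] − [0,2,3] + [0,1,3] − [0,1,2].
As a 10×5 matrix over Z this has rank 4, with invariant factors (1,1,1,1).

Now H_k = ker ∂_k / im ∂_{k+1}, so:

  H_3: rank ker ∂_3 − rank ∂_4 = (5 − 4) − 0 = 1, and there is no ∂_4, so H_3 = Z.

(K is a triangulation of the 3-sphere S^3.)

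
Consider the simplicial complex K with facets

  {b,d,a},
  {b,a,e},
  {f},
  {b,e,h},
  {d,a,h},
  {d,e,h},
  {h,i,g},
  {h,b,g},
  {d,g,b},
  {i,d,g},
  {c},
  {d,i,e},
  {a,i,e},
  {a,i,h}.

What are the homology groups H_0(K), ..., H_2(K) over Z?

Fix the vertex order a < b < c < d < e < f < g < h < i and write every simplex with vertices in increasing order. Then dim K = 2 and the simplices of K are:

  0-simplices (9): a, b, c, d, e, f, g, h, i
  1-simplices (18): ab, ad, ae, ah, ai, bd, be, bg, bh, de, dg, dh, di, eh, ei, gh, gi, hi
  2-simplices (12): abd, abe, adh, aei, ahi, bdg, beh, bgh, deh, dei, dgi, ghi

giving chain groups C_0 ≅ Z^9, C_1 ≅ Z^18, C_2 ≅ Z^12.

The boundary map ∂_1: C_1 → C_0 is given by ∂[p,q] = [q] − [p]. For instance
  ∂ai = i − a.
This gives a 9×18 integer matrix of rank 6; reducing to Smith normal form yields diagonal entries (1,1,1,1,1,1).

∂_2: C_2 → C_1 maps a triangle to the signed sum of its edges. For instance
  ∂beh = eh − bh + be,
  ∂ghi = hi − gi + gh.
As a 18×12 matrix over Z this has rank 12, with invariant factors (1,1,1,1,1,1,1,1,1,1,1,2).

From H_k ≅ ker(∂_k) / im(∂_{k+1}) we obtain:

  H_0: rank C_0 − rank ∂_1 = 9 − 6 = 3, and the invariant factors of ∂_1 are all 1, so H_0 = Z^3.
  H_1: rank ker ∂_1 − rank ∂_2 = (18 − 6) − 12 = 0, and ∂_2 has invariant factor 2 > 1, so H_1 = Z/2Z.
  H_2: rank ker ∂_2 − rank ∂_3 = (12 − 12) − 0 = 0, and there is no ∂_3, so H_2 = 0.

As a check, the Euler characteristic is 9 − 18 + 12 = 3, which agrees with 3 − 0 + 0 = 3.

H_0 ≅ Z^3,  H_1 ≅ Z/2Z,  H_2 = 0.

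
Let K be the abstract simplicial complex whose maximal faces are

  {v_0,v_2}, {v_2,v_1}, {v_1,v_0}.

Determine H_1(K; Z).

H_1 ≅ Z.

K has 3 vertices, 3 edges.
rank ∂_1 = 2, rank ∂_2 = 0 ⇒ b_1 = 3 − 2 − 0 = 1. So H_1 = Z.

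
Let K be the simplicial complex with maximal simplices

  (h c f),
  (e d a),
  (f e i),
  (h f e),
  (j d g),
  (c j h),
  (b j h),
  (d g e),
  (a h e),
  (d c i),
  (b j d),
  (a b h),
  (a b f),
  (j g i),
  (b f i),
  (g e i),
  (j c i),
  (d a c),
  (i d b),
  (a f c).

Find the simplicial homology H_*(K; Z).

H_0 ≅ Z,  H_1 ≅ Z × Z/2,  H_2 = 0.

We work with the vertex ordering a < b < c < d < e < f < g < h < i < j. The simplices of K, each written with vertices in increasing order, are:

  0-simplices (10): a, b, c, d, e, f, g, h, i, j
  1-simplices (30): ab, ac, ad, ae, af, ah, bd, bf, bh, bi, bj, cd, cf, ch, ci, cj, de, dg, di, dj, ef, eg, eh, ei, fh, fi, gi, gj, hj, ij
  2-simplices (20): abf, abh, acd, acf, ade, aeh, bdi, bdj, bfi, bhj, cdi, cfh, chj, cij, deg, dgj, efh, efi, egi, gij

giving chain groups C_0 ≅ Z^10, C_1 ≅ Z^30, C_2 ≅ Z^20.

Boundary ∂_1: C_1 → C_0 maps an edge to its endpoints' difference, ∂[p,q] = q − p. For instance
  ∂fi = i − f.
This gives a 10×30 integer matrix of rank 9; reducing to Smith normal form yields diagonal entries (1,1,1,1,1,1,1,1,1).

Boundary ∂_2: C_2 → C_1 acts by ∂[p,q,r] = [q,r] − [p,r] + [p,q]. For instance
  ∂efh = fh − eh + ef,
  ∂acd = cd − ad + ac.
This gives a 30×20 integer matrix of rank 20; reducing to Smith normal form yields diagonal entries (1,1,1,1,1,1,1,1,1,1,1,1,1,1,1,1,1,1,1,2).

Now H_k = ker ∂_k / im ∂_{k+1}, so:

  H_0: rank C_0 − rank ∂_1 = 10 − 9 = 1, and the invariant factors of ∂_1 are all 1, so H_0 ≅ Z.
  H_1: rank ker ∂_1 − rank ∂_2 = (30 − 9) − 20 = 1, and ∂_2 has invariant factor 2 > 1, so H_1 ≅ Z × Z/2.
  H_2: rank ker ∂_2 − rank ∂_3 = (20 − 20) − 0 = 0, and there is no ∂_3, so H_2 ≅ 0.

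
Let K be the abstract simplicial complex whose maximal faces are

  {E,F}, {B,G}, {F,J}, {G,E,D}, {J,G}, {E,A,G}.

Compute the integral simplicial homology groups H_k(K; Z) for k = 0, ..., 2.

H_0 = Z,  H_1 = Z,  H_2 = 0.

Order the vertices as A < B < D < E < F < G < J. Listing each simplex with vertices in this order, K has dimension 2 with simplices:

  0-simplices (7): A, B, D, E, F, G, J
  1-simplices (9): AE, AG, BG, DE, DG, EF, EG, FJ, GJ
  2-simplices (2): AEG, DEG

giving chain groups C_0 ≅ Z^7, C_1 ≅ Z^9, C_2 ≅ Z^2.

Boundary ∂_1: C_1 → C_0 sends each edge [p,q] (with p < q) to q − p.
The 7×9 boundary matrix has rank 6 and Smith normal form diag(1,1,1,1,1,1).

∂_2: C_2 → C_1 sends each 2-simplex [p,q,r] to [q,r] − [p,r] + [p,q]. For instance
  ∂AEG = EG − AG + AE,
  ∂DEG = EG − DG + DE.
This gives a 9×2 integer matrix of rank 2; reducing to Smith normal form yields diagonal entries (1,1).

Now H_k = ker ∂_k / im ∂_{k+1}, so:

  H_0: rank C_0 − rank ∂_1 = 7 − 6 = 1, and the invariant factors of ∂_1 are all 1, so H_0 ≅ Z.
  H_1: rank ker ∂_1 − rank ∂_2 = (9 − 6) − 2 = 1, and the invariant factors of ∂_2 are all 1, so H_1 ≅ Z.
  H_2: rank ker ∂_2 − rank ∂_3 = (2 − 2) − 0 = 0, and there is no ∂_3, so H_2 ≅ 0.

As a check, the Euler characteristic is 7 − 9 + 2 = 0, which agrees with 1 − 1 + 0 = 0.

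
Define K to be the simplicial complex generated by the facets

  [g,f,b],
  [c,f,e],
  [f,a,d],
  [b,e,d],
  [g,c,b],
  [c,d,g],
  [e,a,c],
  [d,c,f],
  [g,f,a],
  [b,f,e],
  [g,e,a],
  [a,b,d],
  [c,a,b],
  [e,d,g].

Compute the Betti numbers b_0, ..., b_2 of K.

b_0 = 1, b_1 = 2, b_2 = 1.

Order the vertices as a < b < c < d < e < f < g. Listing each simplex with vertices in this order, K has dimension 2 with simplices:

  0-simplices (7): a, b, c, d, e, f, g
  1-simplices (21): ab, ac, ad, ae, af, ag, bc, bd, be, bf, bg, cd, ce, cf, cg, de, df, dg, ef, eg, fg
  2-simplices (14): abc, abd, ace, adf, aeg, afg, bcg, bde, bef, bfg, cdf, cdg, cef, deg

so the chain groups are C_0 ≅ Z^7, C_1 ≅ Z^21, C_2 ≅ Z^14.

Boundary ∂_1: C_1 → C_0 sends each edge [p,q] (with p < q) to q − p.
The 7×21 boundary matrix has rank 6 and Smith normal form diag(1,1,1,1,1,1).

Boundary ∂_2: C_2 → C_1 sends each 2-simplex [p,q,r] to [q,r] − [p,r] + [p,q]. For instance
  ∂abd = bd − ad + ab,
  ∂bde = de − be + bd.
As a 21×14 matrix over Z this has rank 13, with invariant factors (1,1,1,1,1,1,1,1,1,1,1,1,1).

Computing H_k = (kernel of ∂_k) / (image of ∂_{k+1}):

  H_0: rank C_0 − rank ∂_1 = 7 − 6 = 1, and the invariant factors of ∂_1 are all 1, so H_0 = Z.
  H_1: rank ker ∂_1 − rank ∂_2 = (21 − 6) − 13 = 2, and the invariant factors of ∂_2 are all 1, so H_1 = Z^2.
  H_2: rank ker ∂_2 − rank ∂_3 = (14 − 13) − 0 = 1, and there is no ∂_3, so H_2 = Z.

As a check, the Euler characteristic is 7 − 21 + 14 = 0, which agrees with 1 − 2 + 1 = 0.

Hence the Betti numbers are b_0 = 1, b_1 = 2, b_2 = 1.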